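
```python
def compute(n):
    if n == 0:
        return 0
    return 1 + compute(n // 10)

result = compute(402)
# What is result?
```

Count of digits of 402: 3

Answer: 3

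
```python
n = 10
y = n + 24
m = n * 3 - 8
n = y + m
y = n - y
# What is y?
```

Trace:
`n = 10` → n = 10
`y = n + 24` → y = 34
`m = n * 3 - 8` → m = 22
`n = y + m` → n = 56
`y = n - y` → y = 22
So y = 22

Answer: 22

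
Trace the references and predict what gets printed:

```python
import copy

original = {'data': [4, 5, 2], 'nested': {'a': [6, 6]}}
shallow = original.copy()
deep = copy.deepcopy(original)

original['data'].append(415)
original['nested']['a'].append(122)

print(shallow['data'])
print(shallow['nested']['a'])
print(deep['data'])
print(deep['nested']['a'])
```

Key concept: comparing shallow vs deep copy.
Step by step:
`original = {'data': [4, 5, 2], 'nested': {'a': [6, 6]}}` → original = {'data': [4, 5, 2], 'nested': {'a': [6, 6]}}
`shallow = original.copy()` → shallow = {'data': [4, 5, 2], 'nested': {'a': [6, 6]}}
`deep = copy.deepcopy(original)` → deep = {'data': [4, 5, 2], 'nested': {'a': [6, 6]}}
`original['data'].append(415)` → original = {'data': [4, 5, 2, 415], 'nested': {'a': [6, 6]}}; shallow = {'data': [4, 5, 2, 415], 'nested': {'a': [6, 6]}}
`original['nested']['a'].append(122)` → original = {'data': [4, 5, 2, 415], 'nested': {'a': [6, 6, 122]}}; shallow = {'data': [4, 5, 2, 415], 'nested': {'a': [6, 6, 122]}}
`print(shallow['data'])` → prints [4, 5, 2, 415]
`print(shallow['nested']['a'])` → prints [6, 6, 122]
`print(deep['data'])` → prints [4, 5, 2]
`print(deep['nested']['a'])` → prints [6, 6]

Answer:
[4, 5, 2, 415]
[6, 6, 122]
[4, 5, 2]
[6, 6]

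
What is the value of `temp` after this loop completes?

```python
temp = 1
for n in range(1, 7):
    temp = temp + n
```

Start at 1, add 1 through 6
`temp` takes the values: 1 → 2 → 4 → 7 → 11 → 16 → 22

Answer: 22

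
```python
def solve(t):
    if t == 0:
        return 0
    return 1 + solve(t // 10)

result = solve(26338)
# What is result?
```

Count of digits of 26338: 5

Answer: 5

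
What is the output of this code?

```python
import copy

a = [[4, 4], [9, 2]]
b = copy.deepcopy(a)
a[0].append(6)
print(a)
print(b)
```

Key concept: deep copy is fully independent.
Step by step:
`a = [[4, 4], [9, 2]]` → a = [[4, 4], [9, 2]]
`b = copy.deepcopy(a)` → b = [[4, 4], [9, 2]]
`a[0].append(6)` → a = [[4, 4, 6], [9, 2]]
`print(a)` → prints [[4, 4, 6], [9, 2]]
`print(b)` → prints [[4, 4], [9, 2]]

Answer:
[[4, 4, 6], [9, 2]]
[[4, 4], [9, 2]]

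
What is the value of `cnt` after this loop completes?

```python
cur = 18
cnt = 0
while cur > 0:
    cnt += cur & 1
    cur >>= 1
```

Count set bits in 18 (binary: 0b10010)
`cnt` takes the values: 0 → 1 → 2

Answer: 2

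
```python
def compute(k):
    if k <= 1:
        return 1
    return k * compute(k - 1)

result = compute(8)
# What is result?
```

compute(8) = 8 * 7 * 6 * 5 * 4 * 3 * 2 * 1 = 40320

Answer: 40320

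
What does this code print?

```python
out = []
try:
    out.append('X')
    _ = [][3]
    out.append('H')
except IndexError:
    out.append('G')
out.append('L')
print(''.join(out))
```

Execution trace: 'X' (try body) → 'G' (except IndexError) → 'L' (after the try/except). Output: XGL

Answer: XGL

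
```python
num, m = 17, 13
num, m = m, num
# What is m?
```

Trace:
`num, m = 17, 13` → num = 17; m = 13
`num, m = m, num` → num = 13; m = 17
So m = 17

Answer: 17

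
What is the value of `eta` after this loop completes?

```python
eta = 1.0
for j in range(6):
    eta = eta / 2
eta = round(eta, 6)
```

Halving LR 6 times: 1 / 2^6
`eta` takes the values: 1.0 → 0.5 → 0.25 → 0.125 → 0.0625 → 0.03125 → 0.015625

Answer: 0.015625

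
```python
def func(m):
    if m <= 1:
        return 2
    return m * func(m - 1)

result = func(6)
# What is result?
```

func(6) = 6 * 5 * 4 * 3 * 2 * 2 = 1440

Answer: 1440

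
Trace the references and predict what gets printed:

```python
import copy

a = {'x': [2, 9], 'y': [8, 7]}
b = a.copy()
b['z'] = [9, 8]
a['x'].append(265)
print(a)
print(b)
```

Key concept: shallow copy of dict with mutable values.
Step by step:
`a = {'x': [2, 9], 'y': [8, 7]}` → a = {'x': [2, 9], 'y': [8, 7]}
`b = a.copy()` → b = {'x': [2, 9], 'y': [8, 7]}
`b['z'] = [9, 8]` → b = {'x': [2, 9], 'y': [8, 7], 'z': [9, 8]}
`a['x'].append(265)` → a = {'x': [2, 9, 265], 'y': [8, 7]}; b = {'x': [2, 9, 265], 'y': [8, 7], 'z': [9, 8]}
`print(a)` → prints {'x': [2, 9, 265], 'y': [8, 7]}
`print(b)` → prints {'x': [2, 9, 265], 'y': [8, 7], 'z': [9, 8]}

Answer:
{'x': [2, 9, 265], 'y': [8, 7]}
{'x': [2, 9, 265], 'y': [8, 7], 'z': [9, 8]}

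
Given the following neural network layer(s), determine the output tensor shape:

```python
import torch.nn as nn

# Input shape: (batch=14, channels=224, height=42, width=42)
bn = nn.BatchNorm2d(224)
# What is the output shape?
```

Input: (14, 224, 42, 42) -> Output: (14, 224, 42, 42)

Answer: (14, 224, 42, 42)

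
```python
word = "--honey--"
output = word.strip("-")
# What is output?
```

Trace:
`word = "--honey--"` → word = '--honey--'
`output = word.strip("-")` → output = 'honey'
So output = 'honey'

Answer: 'honey'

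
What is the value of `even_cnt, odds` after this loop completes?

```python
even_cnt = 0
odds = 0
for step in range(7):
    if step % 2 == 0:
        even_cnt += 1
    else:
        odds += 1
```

Count evens and odds in range(7)
`even_cnt, odds` takes the values: (0, 0) → (1, 0) → (1, 1) → (2, 1) → (2, 2) → (3, 2) → (3, 3) → (4, 3)

Answer: 4, 3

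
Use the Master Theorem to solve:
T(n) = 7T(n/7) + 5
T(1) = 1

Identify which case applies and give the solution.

a=7, b=7, f(n)=5. log_7(7) = 1. Since c=0 < 1, Case 1 applies: T(n) = Θ(n^log_b(a)) = O(n).

Answer: O(n) - Case 1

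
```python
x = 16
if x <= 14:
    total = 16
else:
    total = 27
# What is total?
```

Trace:
`x = 16` → x = 16
`if x <= 14: ...` → x <= 14 is False, take else branch → total = 27
So total = 27

Answer: 27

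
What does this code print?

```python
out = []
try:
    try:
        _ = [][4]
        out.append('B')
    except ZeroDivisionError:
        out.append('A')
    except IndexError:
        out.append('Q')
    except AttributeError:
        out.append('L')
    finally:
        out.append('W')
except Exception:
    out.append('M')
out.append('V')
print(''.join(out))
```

Execution trace: 'Q' (inner except IndexError) → 'W' (inner finally) → 'V' (after the try/except). Output: QWV

Answer: QWV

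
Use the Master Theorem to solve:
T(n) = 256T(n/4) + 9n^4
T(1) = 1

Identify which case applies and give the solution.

a=256, b=4, f(n)=9n^4. log_4(256) = 4. Since c=4 = 4, Case 2 applies: T(n) = Θ(n^log_b(a) · log n) = O(n^4 log n).

Answer: O(n^4 log n) - Case 2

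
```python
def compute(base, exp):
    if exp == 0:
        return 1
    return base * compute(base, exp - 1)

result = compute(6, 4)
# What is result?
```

compute(6, 4) = 6 * 6 * 6 * 6 = 1296

Answer: 1296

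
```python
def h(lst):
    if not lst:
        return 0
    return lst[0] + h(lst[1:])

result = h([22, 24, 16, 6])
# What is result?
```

22 + 24 + 16 + 6 + 0 = 68

Answer: 68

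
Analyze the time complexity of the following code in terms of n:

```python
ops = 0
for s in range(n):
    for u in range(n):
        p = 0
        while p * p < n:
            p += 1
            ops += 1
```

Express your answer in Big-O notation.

Each loop level contributes: n × n × √n. Multiplying the contributions gives O(n^2√n).

Answer: O(n^2√n)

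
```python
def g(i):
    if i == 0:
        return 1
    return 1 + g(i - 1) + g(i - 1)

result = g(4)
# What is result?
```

g(i) = 1 + 2·g(i-1), g(0)=1. Closed form: (1+1)·2^4 - 1 = 31.

Answer: 31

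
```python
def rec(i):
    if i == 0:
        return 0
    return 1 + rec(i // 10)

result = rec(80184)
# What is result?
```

Count of digits of 80184: 5

Answer: 5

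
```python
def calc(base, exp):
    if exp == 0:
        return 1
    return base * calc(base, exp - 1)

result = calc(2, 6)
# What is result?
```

calc(2, 6) = 2 * 2 * 2 * 2 * 2 * 2 = 64

Answer: 64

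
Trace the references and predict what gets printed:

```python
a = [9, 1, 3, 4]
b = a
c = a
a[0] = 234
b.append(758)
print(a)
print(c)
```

Key concept: multiple aliases.
Step by step:
`a = [9, 1, 3, 4]` → a = [9, 1, 3, 4]
`b = a` → b = [9, 1, 3, 4] (same object as a)
`c = a` → c = [9, 1, 3, 4] (same object as a, b)
`a[0] = 234` → a = [234, 1, 3, 4] (same object as b, c); b = [234, 1, 3, 4] (same object as a, c); c = [234, 1, 3, 4] (same object as a, b)
`b.append(758)` → a = [234, 1, 3, 4, 758] (same object as b, c); b = [234, 1, 3, 4, 758] (same object as a, c); c = [234, 1, 3, 4, 758] (same object as a, b)
`print(a)` → prints [234, 1, 3, 4, 758]
`print(c)` → prints [234, 1, 3, 4, 758]

Answer:
[234, 1, 3, 4, 758]
[234, 1, 3, 4, 758]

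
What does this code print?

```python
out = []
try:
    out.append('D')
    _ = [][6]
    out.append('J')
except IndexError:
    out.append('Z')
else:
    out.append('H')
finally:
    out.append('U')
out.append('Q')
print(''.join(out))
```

Execution trace: 'D' (try body) → 'Z' (except IndexError) → 'U' (finally) → 'Q' (after the try/except). Output: DZUQ

Answer: DZUQ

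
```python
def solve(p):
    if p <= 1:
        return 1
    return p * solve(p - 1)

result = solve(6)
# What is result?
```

solve(6) = 6 * 5 * 4 * 3 * 2 * 1 = 720

Answer: 720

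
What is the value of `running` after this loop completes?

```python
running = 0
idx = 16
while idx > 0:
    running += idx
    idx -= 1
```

Sum 16 down to 1
`running` takes the values: 0 → 16 → 31 → 45 → 58 → 70 → 81 → 91 → 100 → 108 → 115 → 121 → 126 → 130 → 133 → 135 → 136

Answer: 136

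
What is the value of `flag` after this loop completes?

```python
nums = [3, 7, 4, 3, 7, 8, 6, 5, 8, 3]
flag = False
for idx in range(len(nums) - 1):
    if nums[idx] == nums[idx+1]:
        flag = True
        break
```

Check consecutive duplicates in [3, 7, 4, 3, 7, 8, 6, 5, 8, 3]
`flag` takes the values: False

Answer: False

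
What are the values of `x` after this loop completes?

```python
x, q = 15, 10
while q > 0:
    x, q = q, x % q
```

GCD of 15 and 10
`x` takes the values: 15 → 10 → 5

Answer: 5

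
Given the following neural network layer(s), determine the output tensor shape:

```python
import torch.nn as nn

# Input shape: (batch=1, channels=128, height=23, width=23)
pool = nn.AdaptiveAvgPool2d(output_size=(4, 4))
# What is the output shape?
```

Input: (1, 128, 23, 23) -> Output: (1, 128, 4, 4)

Answer: (1, 128, 4, 4)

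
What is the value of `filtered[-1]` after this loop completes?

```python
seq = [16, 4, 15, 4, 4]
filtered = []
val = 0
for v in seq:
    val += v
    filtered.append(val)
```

Cumulative sum ends at 43
`filtered` takes the values: [] → [16] → [16, 20] → [16, 20, 35] → [16, 20, 35, 39] → [16, 20, 35, 39, 43]
So `filtered[-1]` = 43

Answer: 43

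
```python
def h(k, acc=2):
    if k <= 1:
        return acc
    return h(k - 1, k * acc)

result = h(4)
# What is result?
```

Accumulator trace (n, acc): (4, 2) -> (3, 8) -> (2, 24) -> (1, 48) -> return 48

Answer: 48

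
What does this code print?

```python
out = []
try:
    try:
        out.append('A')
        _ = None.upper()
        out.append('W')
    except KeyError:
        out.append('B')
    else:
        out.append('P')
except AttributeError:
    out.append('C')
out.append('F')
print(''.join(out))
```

Execution trace: 'A' (inner try body) → 'C' (outer except AttributeError) → 'F' (after the try/except). Output: ACF

Answer: ACF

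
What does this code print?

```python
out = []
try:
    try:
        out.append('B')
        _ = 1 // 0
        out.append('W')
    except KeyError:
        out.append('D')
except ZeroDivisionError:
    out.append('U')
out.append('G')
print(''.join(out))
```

Execution trace: 'B' (try body) → 'U' (outer except ZeroDivisionError) → 'G' (after the try/except). Output: BUG

Answer: BUG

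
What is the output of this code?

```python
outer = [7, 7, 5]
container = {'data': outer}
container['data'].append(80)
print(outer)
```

Key concept: dict holds reference to list.
Step by step:
`outer = [7, 7, 5]` → outer = [7, 7, 5]
`container = {'data': outer}` → container = {'data': [7, 7, 5]}
`container['data'].append(80)` → outer = [7, 7, 5, 80]; container = {'data': [7, 7, 5, 80]}
`print(outer)` → prints [7, 7, 5, 80]

Answer: [7, 7, 5, 80]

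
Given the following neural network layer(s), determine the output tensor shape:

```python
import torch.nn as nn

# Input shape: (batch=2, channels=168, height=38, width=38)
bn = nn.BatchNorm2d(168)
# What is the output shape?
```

Input: (2, 168, 38, 38) -> Output: (2, 168, 38, 38)

Answer: (2, 168, 38, 38)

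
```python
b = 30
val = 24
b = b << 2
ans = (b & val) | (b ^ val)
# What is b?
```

Trace:
`b = 30` → b = 30
`val = 24` → val = 24
`b = b << 2` → b = 120
`ans = (b & val) | (b ^ val)` → ans = 120
So b = 120

Answer: 120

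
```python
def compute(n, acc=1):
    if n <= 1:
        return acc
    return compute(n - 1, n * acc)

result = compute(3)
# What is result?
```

Accumulator trace (n, acc): (3, 1) -> (2, 3) -> (1, 6) -> return 6

Answer: 6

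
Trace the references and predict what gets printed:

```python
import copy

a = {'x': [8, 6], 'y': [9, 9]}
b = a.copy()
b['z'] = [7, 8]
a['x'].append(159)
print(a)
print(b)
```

Key concept: shallow copy of dict with mutable values.
Step by step:
`a = {'x': [8, 6], 'y': [9, 9]}` → a = {'x': [8, 6], 'y': [9, 9]}
`b = a.copy()` → b = {'x': [8, 6], 'y': [9, 9]}
`b['z'] = [7, 8]` → b = {'x': [8, 6], 'y': [9, 9], 'z': [7, 8]}
`a['x'].append(159)` → a = {'x': [8, 6, 159], 'y': [9, 9]}; b = {'x': [8, 6, 159], 'y': [9, 9], 'z': [7, 8]}
`print(a)` → prints {'x': [8, 6, 159], 'y': [9, 9]}
`print(b)` → prints {'x': [8, 6, 159], 'y': [9, 9], 'z': [7, 8]}

Answer:
{'x': [8, 6, 159], 'y': [9, 9]}
{'x': [8, 6, 159], 'y': [9, 9], 'z': [7, 8]}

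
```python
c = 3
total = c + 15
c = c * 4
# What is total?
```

Trace:
`c = 3` → c = 3
`total = c + 15` → total = 18
`c = c * 4` → c = 12
So total = 18

Answer: 18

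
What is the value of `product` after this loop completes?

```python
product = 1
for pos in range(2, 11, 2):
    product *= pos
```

Product of even numbers 2 to 10
`product` takes the values: 1 → 2 → 8 → 48 → 384 → 3840

Answer: 3840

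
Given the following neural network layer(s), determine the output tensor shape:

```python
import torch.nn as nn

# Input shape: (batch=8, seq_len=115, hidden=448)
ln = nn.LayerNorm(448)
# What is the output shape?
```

Input: (8, 115, 448) -> Output: (8, 115, 448)

Answer: (8, 115, 448)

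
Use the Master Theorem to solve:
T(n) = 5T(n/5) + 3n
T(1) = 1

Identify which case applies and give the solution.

a=5, b=5, f(n)=3n. log_5(5) = 1. Since c=1 = 1, Case 2 applies: T(n) = Θ(n^log_b(a) · log n) = O(n log n).

Answer: O(n log n) - Case 2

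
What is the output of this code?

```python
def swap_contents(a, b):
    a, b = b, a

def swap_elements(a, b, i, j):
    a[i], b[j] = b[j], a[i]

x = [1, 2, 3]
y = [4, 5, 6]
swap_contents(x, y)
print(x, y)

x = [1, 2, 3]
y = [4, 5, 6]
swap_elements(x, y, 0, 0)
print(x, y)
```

Key concept: parameter rebinding vs mutation.
Step by step:
`x = [1, 2, 3]` → x = [1, 2, 3]
`y = [4, 5, 6]` → y = [4, 5, 6]
`swap_contents(x, y)` → no visible change to tracked variables
`print(x, y)` → prints [1, 2, 3] [4, 5, 6]
`x = [1, 2, 3]` → x = [1, 2, 3]
`y = [4, 5, 6]` → y = [4, 5, 6]
`swap_elements(x, y, 0, 0)` → x = [4, 2, 3]; y = [1, 5, 6]
`print(x, y)` → prints [4, 2, 3] [1, 5, 6]

Answer:
[1, 2, 3] [4, 5, 6]
[4, 2, 3] [1, 5, 6]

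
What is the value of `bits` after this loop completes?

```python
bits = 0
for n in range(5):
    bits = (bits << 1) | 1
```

Build 5 consecutive 1-bits: 0b11111
`bits` takes the values: 0 → 1 → 3 → 7 → 15 → 31

Answer: 31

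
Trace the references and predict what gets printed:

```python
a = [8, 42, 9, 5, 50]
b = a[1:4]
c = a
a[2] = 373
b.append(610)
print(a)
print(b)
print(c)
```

Key concept: slice vs alias.
Step by step:
`a = [8, 42, 9, 5, 50]` → a = [8, 42, 9, 5, 50]
`b = a[1:4]` → b = [42, 9, 5]
`c = a` → c = [8, 42, 9, 5, 50] (same object as a)
`a[2] = 373` → a = [8, 42, 373, 5, 50] (same object as c); c = [8, 42, 373, 5, 50] (same object as a)
`b.append(610)` → b = [42, 9, 5, 610]
`print(a)` → prints [8, 42, 373, 5, 50]
`print(b)` → prints [42, 9, 5, 610]
`print(c)` → prints [8, 42, 373, 5, 50]

Answer:
[8, 42, 373, 5, 50]
[42, 9, 5, 610]
[8, 42, 373, 5, 50]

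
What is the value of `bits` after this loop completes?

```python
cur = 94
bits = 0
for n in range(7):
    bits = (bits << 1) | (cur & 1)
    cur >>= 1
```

Reverse lowest 7 bits of 94
`bits` takes the values: 0 → 1 → 3 → 7 → 15 → 30 → 61

Answer: 61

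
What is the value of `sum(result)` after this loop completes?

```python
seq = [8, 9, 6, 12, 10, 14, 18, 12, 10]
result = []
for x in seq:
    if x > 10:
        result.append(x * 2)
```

Sum of doubled values > 10
`result` takes the values: [] → [24] → [24, 28] → [24, 28, 36] → [24, 28, 36, 24]
So `sum(result)` = 112

Answer: 112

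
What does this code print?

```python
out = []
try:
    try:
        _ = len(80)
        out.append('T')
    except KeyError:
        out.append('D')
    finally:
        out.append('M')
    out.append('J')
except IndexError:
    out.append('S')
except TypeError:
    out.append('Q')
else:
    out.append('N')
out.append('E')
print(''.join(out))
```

Execution trace: 'M' (inner finally) → 'Q' (except TypeError) → 'E' (after the try/except). Output: MQE

Answer: MQE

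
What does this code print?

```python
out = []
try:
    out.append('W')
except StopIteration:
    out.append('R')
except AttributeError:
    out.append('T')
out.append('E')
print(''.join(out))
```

Execution trace: 'W' (try body, no exception) → 'E' (after the try/except). Output: WE

Answer: WE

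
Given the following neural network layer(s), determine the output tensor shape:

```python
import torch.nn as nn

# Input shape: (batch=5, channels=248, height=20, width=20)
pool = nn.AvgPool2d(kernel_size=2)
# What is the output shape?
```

Input: (5, 248, 20, 20) -> Output: (5, 248, 10, 10)

Answer: (5, 248, 10, 10)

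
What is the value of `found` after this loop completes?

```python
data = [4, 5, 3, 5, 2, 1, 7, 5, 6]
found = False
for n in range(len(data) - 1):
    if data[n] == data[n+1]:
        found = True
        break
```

Check consecutive duplicates in [4, 5, 3, 5, 2, 1, 7, 5, 6]
`found` takes the values: False

Answer: False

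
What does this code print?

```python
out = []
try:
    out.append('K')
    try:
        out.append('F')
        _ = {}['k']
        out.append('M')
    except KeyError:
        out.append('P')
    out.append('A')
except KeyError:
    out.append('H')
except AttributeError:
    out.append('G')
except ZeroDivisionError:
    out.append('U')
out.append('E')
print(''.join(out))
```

Execution trace: 'K' (try body) → 'F' (inner try body) → 'P' (inner except KeyError) → 'A' (try body, no exception) → 'E' (after the try/except). Output: KFPAE

Answer: KFPAE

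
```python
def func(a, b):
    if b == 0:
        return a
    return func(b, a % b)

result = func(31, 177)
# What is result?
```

func(31, 177) -> func(177, 31) -> func(31, 22) -> func(22, 9) -> func(9, 4) -> func(4, 1) -> func(1, 0) -> 1

Answer: 1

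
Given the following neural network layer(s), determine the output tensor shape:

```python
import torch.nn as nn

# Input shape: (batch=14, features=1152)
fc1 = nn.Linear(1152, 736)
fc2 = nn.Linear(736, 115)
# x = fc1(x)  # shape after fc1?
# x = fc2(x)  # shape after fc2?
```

Input: (14, 1152) -> after fc1: (14, 736) -> Output: (14, 115)

Answer: (14, 115)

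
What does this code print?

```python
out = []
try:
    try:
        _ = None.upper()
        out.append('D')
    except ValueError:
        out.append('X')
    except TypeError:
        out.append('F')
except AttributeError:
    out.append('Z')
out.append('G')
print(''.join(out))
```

Execution trace: 'Z' (outer except AttributeError) → 'G' (after the try/except). Output: ZG

Answer: ZG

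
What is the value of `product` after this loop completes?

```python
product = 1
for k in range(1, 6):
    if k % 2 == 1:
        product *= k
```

Product of odd numbers 1 to 5
`product` takes the values: 1 → 3 → 15

Answer: 15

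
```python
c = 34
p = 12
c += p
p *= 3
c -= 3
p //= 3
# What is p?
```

Trace:
`c = 34` → c = 34
`p = 12` → p = 12
`c += p` → c = 46
`p *= 3` → p = 36
`c -= 3` → c = 43
`p //= 3` → p = 12
So p = 12

Answer: 12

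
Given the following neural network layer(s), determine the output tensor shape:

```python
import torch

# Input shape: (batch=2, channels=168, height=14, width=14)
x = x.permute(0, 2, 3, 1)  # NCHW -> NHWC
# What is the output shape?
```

Input: (2, 168, 14, 14) -> Output: (2, 14, 14, 168)

Answer: (2, 14, 14, 168)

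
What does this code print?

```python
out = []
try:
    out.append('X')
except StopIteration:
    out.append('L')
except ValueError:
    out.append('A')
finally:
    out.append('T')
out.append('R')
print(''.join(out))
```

Execution trace: 'X' (try body, no exception) → 'T' (finally) → 'R' (after the try/except). Output: XTR

Answer: XTR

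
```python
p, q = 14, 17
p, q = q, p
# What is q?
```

Trace:
`p, q = 14, 17` → p = 14; q = 17
`p, q = q, p` → p = 17; q = 14
So q = 14

Answer: 14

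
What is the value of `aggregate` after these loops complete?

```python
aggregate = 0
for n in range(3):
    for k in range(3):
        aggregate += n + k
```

Sum of all n+k for n,k in 3x3
`aggregate` takes the values: 0 → 1 → 3 → 4 → 6 → 9 → 11 → 14 → 18

Answer: 18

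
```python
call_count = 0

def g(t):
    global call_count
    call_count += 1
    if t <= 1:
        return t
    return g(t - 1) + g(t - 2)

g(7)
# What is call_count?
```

Calls(t) = 1 + Calls(t-1) + Calls(t-2); Calls(0)=Calls(1)=1. For t=7 this gives 41.

Answer: 41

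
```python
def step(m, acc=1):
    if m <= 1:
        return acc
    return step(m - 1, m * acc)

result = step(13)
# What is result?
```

Accumulator trace (n, acc): (13, 1) -> (12, 13) -> (11, 156) -> (10, 1716) -> (9, 17160) -> (8, 154440) -> (7, 1235520) -> (6, 8648640) -> (5, 51891840) -> (4, 259459200) -> (3, 1037836800) -> (2, 3113510400) -> (1, 6227020800) -> return 6227020800

Answer: 6227020800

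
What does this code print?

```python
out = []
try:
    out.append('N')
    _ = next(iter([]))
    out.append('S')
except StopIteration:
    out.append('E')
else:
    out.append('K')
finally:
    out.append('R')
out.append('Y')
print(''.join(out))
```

Execution trace: 'N' (try body) → 'E' (except StopIteration) → 'R' (finally) → 'Y' (after the try/except). Output: NERY

Answer: NERY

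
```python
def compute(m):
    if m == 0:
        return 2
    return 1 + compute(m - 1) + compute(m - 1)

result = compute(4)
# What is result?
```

compute(m) = 1 + 2·compute(m-1), compute(0)=2. Closed form: (2+1)·2^4 - 1 = 47.

Answer: 47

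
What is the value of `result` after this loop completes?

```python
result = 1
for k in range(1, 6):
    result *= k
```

5! = 120
`result` takes the values: 1 → 2 → 6 → 24 → 120

Answer: 120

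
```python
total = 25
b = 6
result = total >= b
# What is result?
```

Trace:
`total = 25` → total = 25
`b = 6` → b = 6
`result = total >= b` → result = True
So result = True

Answer: True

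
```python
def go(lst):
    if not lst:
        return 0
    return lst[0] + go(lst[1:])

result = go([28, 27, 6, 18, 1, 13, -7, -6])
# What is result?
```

28 + 27 + 6 + 18 + 1 + 13 + (-7) + (-6) + 0 = 80

Answer: 80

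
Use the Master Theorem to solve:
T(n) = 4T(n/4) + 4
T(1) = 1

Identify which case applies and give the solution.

a=4, b=4, f(n)=4. log_4(4) = 1. Since c=0 < 1, Case 1 applies: T(n) = Θ(n^log_b(a)) = O(n).

Answer: O(n) - Case 1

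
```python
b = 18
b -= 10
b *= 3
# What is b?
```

Trace:
`b = 18` → b = 18
`b -= 10` → b = 8
`b *= 3` → b = 24
So b = 24

Answer: 24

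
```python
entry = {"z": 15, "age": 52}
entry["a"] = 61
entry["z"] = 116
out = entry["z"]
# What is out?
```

Trace:
`entry = {"z": 15, "age": 52}` → entry = {'z': 15, 'age': 52}
`entry["a"] = 61` → entry = {'z': 15, 'age': 52, 'a': 61}
`entry["z"] = 116` → entry = {'z': 116, 'age': 52, 'a': 61}
`out = entry["z"]` → out = 116
So out = 116

Answer: 116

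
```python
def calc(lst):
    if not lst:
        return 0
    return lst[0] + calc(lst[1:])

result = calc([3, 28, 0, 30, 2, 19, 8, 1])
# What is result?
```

3 + 28 + 0 + 30 + 2 + 19 + 8 + 1 + 0 = 91

Answer: 91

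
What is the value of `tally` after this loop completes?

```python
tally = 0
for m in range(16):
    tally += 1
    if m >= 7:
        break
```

Loop breaks when m reaches 7, tally is 8
`tally` takes the values: 0 → 1 → 2 → 3 → 4 → 5 → 6 → 7 → 8

Answer: 8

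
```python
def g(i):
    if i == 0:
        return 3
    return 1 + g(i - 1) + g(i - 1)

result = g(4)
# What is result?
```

g(i) = 1 + 2·g(i-1), g(0)=3. Closed form: (3+1)·2^4 - 1 = 63.

Answer: 63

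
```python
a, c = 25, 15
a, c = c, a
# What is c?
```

Trace:
`a, c = 25, 15` → a = 25; c = 15
`a, c = c, a` → a = 15; c = 25
So c = 25

Answer: 25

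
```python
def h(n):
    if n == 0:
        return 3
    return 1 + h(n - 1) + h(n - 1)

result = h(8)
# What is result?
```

h(n) = 1 + 2·h(n-1), h(0)=3. Closed form: (3+1)·2^8 - 1 = 1023.

Answer: 1023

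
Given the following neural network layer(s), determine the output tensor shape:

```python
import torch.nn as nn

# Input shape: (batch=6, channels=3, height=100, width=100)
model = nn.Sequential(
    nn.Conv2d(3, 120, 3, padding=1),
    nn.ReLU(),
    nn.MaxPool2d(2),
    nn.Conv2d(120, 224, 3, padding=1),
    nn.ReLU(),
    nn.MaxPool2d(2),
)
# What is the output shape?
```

Input: (6, 3, 100, 100) -> after first Conv2d: (6, 120, 100, 100) -> after first MaxPool2d: (6, 120, 50, 50) -> after second Conv2d: (6, 224, 50, 50) -> Output: (6, 224, 25, 25)

Answer: (6, 224, 25, 25)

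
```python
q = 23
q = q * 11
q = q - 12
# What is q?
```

Trace:
`q = 23` → q = 23
`q = q * 11` → q = 253
`q = q - 12` → q = 241
So q = 241

Answer: 241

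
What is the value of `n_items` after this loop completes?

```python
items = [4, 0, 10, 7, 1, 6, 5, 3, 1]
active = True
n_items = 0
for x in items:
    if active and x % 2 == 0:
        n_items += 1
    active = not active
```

Count even values at even positions
`n_items` takes the values: 0 → 1 → 2

Answer: 2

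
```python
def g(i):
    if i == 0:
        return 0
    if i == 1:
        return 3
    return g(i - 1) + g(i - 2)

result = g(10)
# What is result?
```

Build up from base cases: g(0)=0, g(1)=3, g(2)=3, g(3)=6, g(4)=9, g(5)=15, g(6)=24, ..., g(10)=165

Answer: 165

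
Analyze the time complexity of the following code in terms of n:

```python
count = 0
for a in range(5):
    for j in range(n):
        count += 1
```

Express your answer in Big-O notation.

Each loop level contributes: 1 × n. Multiplying the contributions gives O(n).

Answer: O(n)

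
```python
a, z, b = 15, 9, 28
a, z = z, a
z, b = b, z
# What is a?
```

Trace:
`a, z, b = 15, 9, 28` → a = 15; z = 9; b = 28
`a, z = z, a` → a = 9; z = 15
`z, b = b, z` → z = 28; b = 15
So a = 9

Answer: 9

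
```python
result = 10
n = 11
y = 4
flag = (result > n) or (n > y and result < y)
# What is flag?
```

Trace:
`result = 10` → result = 10
`n = 11` → n = 11
`y = 4` → y = 4
`flag = (result > n) or (n > y and result < y)` → flag = False
So flag = False

Answer: False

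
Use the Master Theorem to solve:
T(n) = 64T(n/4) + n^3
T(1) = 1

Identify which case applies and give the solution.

a=64, b=4, f(n)=n^3. log_4(64) = 3. Since c=3 = 3, Case 2 applies: T(n) = Θ(n^log_b(a) · log n) = O(n^3 log n).

Answer: O(n^3 log n) - Case 2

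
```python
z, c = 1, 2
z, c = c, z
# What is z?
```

Trace:
`z, c = 1, 2` → z = 1; c = 2
`z, c = c, z` → z = 2; c = 1
So z = 2

Answer: 2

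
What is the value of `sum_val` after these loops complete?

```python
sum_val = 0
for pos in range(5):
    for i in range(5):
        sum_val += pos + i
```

Sum of all pos+i for pos,i in 5x5
`sum_val` takes the values: 0 → 1 → 3 → 6 → 10 → 11 → 13 → 16 → 20 → 25 → 27 → 30 → 34 → 39 → 45 → 48 → 52 → 57 → 63 → 70 → 74 → 79 → 85 → 92 → 100

Answer: 100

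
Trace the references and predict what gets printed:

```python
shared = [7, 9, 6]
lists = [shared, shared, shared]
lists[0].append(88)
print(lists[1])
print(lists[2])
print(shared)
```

Key concept: list of same reference.
Step by step:
`shared = [7, 9, 6]` → shared = [7, 9, 6]
`lists = [shared, shared, shared]` → lists = [[7, 9, 6], [7, 9, 6], [7, 9, 6]]
`lists[0].append(88)` → shared = [7, 9, 6, 88]; lists = [[7, 9, 6, 88], [7, 9, 6, 88], [7, 9, 6, 88]]
`print(lists[1])` → prints [7, 9, 6, 88]
`print(lists[2])` → prints [7, 9, 6, 88]
`print(shared)` → prints [7, 9, 6, 88]

Answer:
[7, 9, 6, 88]
[7, 9, 6, 88]
[7, 9, 6, 88]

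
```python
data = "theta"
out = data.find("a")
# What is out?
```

Trace:
`data = "theta"` → data = 'theta'
`out = data.find("a")` → out = 4
So out = 4

Answer: 4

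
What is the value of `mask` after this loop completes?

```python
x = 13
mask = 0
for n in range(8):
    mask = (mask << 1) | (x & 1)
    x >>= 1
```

Reverse lowest 8 bits of 13
`mask` takes the values: 0 → 1 → 2 → 5 → 11 → 22 → 44 → 88 → 176

Answer: 176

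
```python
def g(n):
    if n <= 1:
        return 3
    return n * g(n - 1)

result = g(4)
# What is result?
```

g(4) = 4 * 3 * 2 * 3 = 72

Answer: 72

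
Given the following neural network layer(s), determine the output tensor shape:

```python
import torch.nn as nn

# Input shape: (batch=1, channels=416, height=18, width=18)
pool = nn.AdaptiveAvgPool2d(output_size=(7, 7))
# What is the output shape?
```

Input: (1, 416, 18, 18) -> Output: (1, 416, 7, 7)

Answer: (1, 416, 7, 7)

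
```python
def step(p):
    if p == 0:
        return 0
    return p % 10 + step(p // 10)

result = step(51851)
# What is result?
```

Sum of digits of 51851: 1 + 5 + 8 + 1 + 5 = 20

Answer: 20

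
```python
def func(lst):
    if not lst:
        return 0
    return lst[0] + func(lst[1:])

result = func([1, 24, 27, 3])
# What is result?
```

1 + 24 + 27 + 3 + 0 = 55

Answer: 55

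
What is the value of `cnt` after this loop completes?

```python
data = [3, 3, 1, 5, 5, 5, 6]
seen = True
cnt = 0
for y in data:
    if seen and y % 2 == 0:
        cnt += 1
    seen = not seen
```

Count even values at even positions
`cnt` takes the values: 0 → 1

Answer: 1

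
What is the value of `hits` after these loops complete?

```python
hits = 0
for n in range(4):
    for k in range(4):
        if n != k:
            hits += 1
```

4² - 4 (exclude diagonal)
`hits` takes the values: 0 → 1 → 2 → 3 → 4 → 5 → 6 → 7 → 8 → 9 → 10 → 11 → 12

Answer: 12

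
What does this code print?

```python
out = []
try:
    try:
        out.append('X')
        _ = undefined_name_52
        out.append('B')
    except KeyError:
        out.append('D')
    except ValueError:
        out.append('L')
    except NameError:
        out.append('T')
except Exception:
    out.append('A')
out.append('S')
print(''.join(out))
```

Execution trace: 'X' (inner try body) → 'T' (inner except NameError) → 'S' (after the try/except). Output: XTS

Answer: XTS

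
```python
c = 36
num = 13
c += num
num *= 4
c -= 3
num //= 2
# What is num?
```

Trace:
`c = 36` → c = 36
`num = 13` → num = 13
`c += num` → c = 49
`num *= 4` → num = 52
`c -= 3` → c = 46
`num //= 2` → num = 26
So num = 26

Answer: 26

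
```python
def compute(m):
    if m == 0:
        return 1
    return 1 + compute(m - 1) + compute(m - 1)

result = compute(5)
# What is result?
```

compute(m) = 1 + 2·compute(m-1), compute(0)=1. Closed form: (1+1)·2^5 - 1 = 63.

Answer: 63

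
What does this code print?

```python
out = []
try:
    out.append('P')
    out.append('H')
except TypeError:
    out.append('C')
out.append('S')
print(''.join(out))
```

Execution trace: 'P' (try body) → 'H' (try body, no exception) → 'S' (after the try/except). Output: PHS

Answer: PHS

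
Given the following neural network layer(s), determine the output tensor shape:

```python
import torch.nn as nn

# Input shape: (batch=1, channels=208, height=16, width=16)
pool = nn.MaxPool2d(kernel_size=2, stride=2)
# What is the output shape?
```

Input: (1, 208, 16, 16) -> Output: (1, 208, 8, 8)

Answer: (1, 208, 8, 8)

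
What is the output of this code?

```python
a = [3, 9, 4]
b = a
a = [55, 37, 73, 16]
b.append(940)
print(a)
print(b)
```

Key concept: rebinding vs mutation: a is rebound to a new list, b still points at the original.
Step by step:
`a = [3, 9, 4]` → a = [3, 9, 4]
`b = a` → b = [3, 9, 4] (same object as a)
`a = [55, 37, 73, 16]` → a = [55, 37, 73, 16]
`b.append(940)` → b = [3, 9, 4, 940]
`print(a)` → prints [55, 37, 73, 16]
`print(b)` → prints [3, 9, 4, 940]

Answer:
[55, 37, 73, 16]
[3, 9, 4, 940]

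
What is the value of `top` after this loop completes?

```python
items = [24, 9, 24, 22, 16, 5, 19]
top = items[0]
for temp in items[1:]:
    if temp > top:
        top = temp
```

Maximum of [24, 9, 24, 22, 16, 5, 19]
`top` takes the values: 24

Answer: 24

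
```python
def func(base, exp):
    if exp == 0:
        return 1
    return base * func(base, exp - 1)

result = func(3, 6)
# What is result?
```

func(3, 6) = 3 * 3 * 3 * 3 * 3 * 3 = 729

Answer: 729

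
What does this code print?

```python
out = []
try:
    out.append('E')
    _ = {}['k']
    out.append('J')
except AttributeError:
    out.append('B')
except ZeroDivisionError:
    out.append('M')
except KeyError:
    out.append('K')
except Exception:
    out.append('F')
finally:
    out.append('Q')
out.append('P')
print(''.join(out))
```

Execution trace: 'E' (try body) → 'K' (except KeyError) → 'Q' (finally) → 'P' (after the try/except). Output: EKQP

Answer: EKQP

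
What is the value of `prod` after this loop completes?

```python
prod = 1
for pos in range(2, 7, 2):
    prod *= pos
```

Product of even numbers 2 to 6
`prod` takes the values: 1 → 2 → 8 → 48

Answer: 48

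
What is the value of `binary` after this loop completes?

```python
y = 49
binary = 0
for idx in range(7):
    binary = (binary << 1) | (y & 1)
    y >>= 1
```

Reverse lowest 7 bits of 49
`binary` takes the values: 0 → 1 → 2 → 4 → 8 → 17 → 35 → 70

Answer: 70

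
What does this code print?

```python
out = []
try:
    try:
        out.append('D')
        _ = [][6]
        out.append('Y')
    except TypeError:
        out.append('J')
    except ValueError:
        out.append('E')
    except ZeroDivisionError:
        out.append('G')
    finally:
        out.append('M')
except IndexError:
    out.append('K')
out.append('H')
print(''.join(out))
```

Execution trace: 'D' (inner try body) → 'M' (inner finally) → 'K' (outer except IndexError) → 'H' (after the try/except). Output: DMKH

Answer: DMKH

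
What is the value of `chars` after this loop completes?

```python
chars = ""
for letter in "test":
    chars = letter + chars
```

Reverse 'test'
`chars` takes the values: "" → "t" → "et" → "set" → "tset"

Answer: "tset"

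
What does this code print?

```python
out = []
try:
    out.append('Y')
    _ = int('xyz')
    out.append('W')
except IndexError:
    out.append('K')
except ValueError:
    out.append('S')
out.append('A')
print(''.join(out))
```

Execution trace: 'Y' (try body) → 'S' (except ValueError) → 'A' (after the try/except). Output: YSA

Answer: YSA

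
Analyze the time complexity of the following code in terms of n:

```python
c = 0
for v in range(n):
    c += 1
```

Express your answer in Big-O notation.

Each loop level contributes: n. Multiplying the contributions gives O(n).

Answer: O(n)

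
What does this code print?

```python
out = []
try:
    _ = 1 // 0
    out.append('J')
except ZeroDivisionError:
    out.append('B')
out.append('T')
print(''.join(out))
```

Execution trace: 'B' (except ZeroDivisionError) → 'T' (after the try/except). Output: BT

Answer: BT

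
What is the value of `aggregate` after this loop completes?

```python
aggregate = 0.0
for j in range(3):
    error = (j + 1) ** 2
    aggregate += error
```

Sum of squared losses 1² + 2² + ... + 3²
`aggregate` takes the values: 0.0 → 1.0 → 5.0 → 14.0

Answer: 14.0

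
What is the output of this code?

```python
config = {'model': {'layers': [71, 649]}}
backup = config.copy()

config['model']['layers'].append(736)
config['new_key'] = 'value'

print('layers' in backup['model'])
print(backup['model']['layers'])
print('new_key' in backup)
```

Key concept: shallow copy gotcha with nested dict.
Step by step:
`config = {'model': {'layers': [71, 649]}}` → config = {'model': {'layers': [71, 649]}}
`backup = config.copy()` → backup = {'model': {'layers': [71, 649]}}
`config['model']['layers'].append(736)` → config = {'model': {'layers': [71, 649, 736]}}; backup = {'model': {'layers': [71, 649, 736]}}
`config['new_key'] = 'value'` → config = {'model': {'layers': [71, 649, 736]}, 'new_key': 'value'}
`print('layers' in backup['model'])` → prints True
`print(backup['model']['layers'])` → prints [71, 649, 736]
`print('new_key' in backup)` → prints False

Answer:
True
[71, 649, 736]
False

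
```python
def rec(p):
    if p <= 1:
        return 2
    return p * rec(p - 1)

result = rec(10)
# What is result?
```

rec(10) = 10 * 9 * 8 * 7 * 6 * 5 * 4 * 3 * 2 * 2 = 7257600

Answer: 7257600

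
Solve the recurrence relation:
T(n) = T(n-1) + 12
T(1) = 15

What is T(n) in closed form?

Unrolling: T(n) = T(1) + 12·(n-1) = 15 + 12(n-1) = 12n + 3.

Answer: T(n) = 12n + 3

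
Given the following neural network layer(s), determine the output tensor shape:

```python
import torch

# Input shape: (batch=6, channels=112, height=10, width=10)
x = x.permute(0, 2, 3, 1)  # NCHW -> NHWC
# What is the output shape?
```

Input: (6, 112, 10, 10) -> Output: (6, 10, 10, 112)

Answer: (6, 10, 10, 112)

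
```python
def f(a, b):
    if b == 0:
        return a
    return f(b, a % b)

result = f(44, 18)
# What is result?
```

f(44, 18) -> f(18, 8) -> f(8, 2) -> f(2, 0) -> 2

Answer: 2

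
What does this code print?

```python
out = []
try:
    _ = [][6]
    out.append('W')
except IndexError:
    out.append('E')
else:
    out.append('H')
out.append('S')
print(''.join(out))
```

Execution trace: 'E' (except IndexError) → 'S' (after the try/except). Output: ES

Answer: ES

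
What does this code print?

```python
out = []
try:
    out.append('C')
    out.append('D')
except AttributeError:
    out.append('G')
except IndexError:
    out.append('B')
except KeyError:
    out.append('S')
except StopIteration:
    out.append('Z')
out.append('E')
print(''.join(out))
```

Execution trace: 'C' (try body) → 'D' (try body, no exception) → 'E' (after the try/except). Output: CDE

Answer: CDE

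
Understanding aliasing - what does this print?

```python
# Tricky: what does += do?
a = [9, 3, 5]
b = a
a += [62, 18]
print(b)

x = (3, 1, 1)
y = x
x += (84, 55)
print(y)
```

Key concept: += behavior differs for mutable vs immutable.
Step by step:
`a = [9, 3, 5]` → a = [9, 3, 5]
`b = a` → b = [9, 3, 5] (same object as a)
`a += [62, 18]` → a = [9, 3, 5, 62, 18] (same object as b); b = [9, 3, 5, 62, 18] (same object as a)
`print(b)` → prints [9, 3, 5, 62, 18]
`x = (3, 1, 1)` → x = (3, 1, 1)
`y = x` → y = (3, 1, 1)
`x += (84, 55)` → x = (3, 1, 1, 84, 55)
`print(y)` → prints (3, 1, 1)

Answer:
[9, 3, 5, 62, 18]
(3, 1, 1)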